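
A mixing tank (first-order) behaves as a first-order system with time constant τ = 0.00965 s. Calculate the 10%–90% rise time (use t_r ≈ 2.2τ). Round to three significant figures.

t_r ≈ 0.0212 s

t_r ≈ 2.2τ = 0.0212 s.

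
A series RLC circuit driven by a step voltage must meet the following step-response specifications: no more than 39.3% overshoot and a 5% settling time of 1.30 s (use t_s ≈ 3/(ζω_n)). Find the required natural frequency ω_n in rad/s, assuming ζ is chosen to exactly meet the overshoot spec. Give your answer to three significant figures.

From %OS = 100·exp(−πζ/√(1−ζ²)), invert to get ζ = −ln(OS)/√(π² + ln²(OS)) with OS = 0.393.
−ln 0.393 = 0.9339, so ζ = 0.9339/√(π² + 0.8723) = 0.285.
Then ω_n = 3/(ζ t_s) = 3/(0.285 × 1.30) = 8.10 rad/s.

ω_n ≈ 8.10 rad/s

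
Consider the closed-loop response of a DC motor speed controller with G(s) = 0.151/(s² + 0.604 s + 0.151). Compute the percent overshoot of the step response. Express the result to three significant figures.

%OS ≈ 2.07%

Matching coefficients with s² + 2ζω_n s + ω_n² gives ω_n² = 0.151 ⇒ ω_n = 0.389 rad/s, and ζ = 0.604/(2ω_n) = 0.777.
%OS = 100 e^{−πζ/√(1−ζ²)} with ζ = 0.777 gives 2.07%.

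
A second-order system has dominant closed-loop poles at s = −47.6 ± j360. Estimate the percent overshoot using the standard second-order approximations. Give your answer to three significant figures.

%OS ≈ 66.0%

|pole| = ω_n = √(47.6² + 360²) = 363 rad/s; ζ = cos θ = σ/ω_n = 0.131.
%OS = 100 e^{−πζ/√(1−ζ²)} with ζ = 0.131 gives 66.0%.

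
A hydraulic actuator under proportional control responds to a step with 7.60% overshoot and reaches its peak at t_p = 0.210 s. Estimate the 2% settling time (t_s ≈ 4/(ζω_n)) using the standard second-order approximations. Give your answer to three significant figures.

The overshoot fixes ζ = −ln(OS)/√(π²+ln²(OS)) = 0.634.
From t_p = π/ω_d, ω_d = π/0.210 = 15.0 rad/s, so ω_n = ω_d/√(1−ζ²) = 19.3 rad/s.
t_s ≈ 4/(ζω_n) = 4/(0.634·19.3) = 0.326 s.

t_s ≈ 0.326 s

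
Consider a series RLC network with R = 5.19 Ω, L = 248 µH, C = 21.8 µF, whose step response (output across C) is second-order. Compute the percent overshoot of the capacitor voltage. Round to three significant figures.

%OS ≈ 2.27%

For a series RLC circuit (capacitor voltage as output), ω_n = 1/√(LC) = 1/√(248 µH · 21.8 µF) = 13600 rad/s.
ζ = (R/2)·√(C/L) = (5.19/2)·√(21.8 µF/248 µH) = 0.769.
%OS = 100·exp(−πζ/√(1−ζ²)) = 2.27%.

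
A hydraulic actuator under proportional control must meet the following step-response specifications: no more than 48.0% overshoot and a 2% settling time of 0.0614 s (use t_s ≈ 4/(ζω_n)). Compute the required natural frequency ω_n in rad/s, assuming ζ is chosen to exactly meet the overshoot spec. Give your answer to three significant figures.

ω_n ≈ 286 rad/s

Inverting the overshoot relation: ζ = |ln 0.480|/√(π² + ln²0.480) = 0.228.
Then ω_n = 4/(ζ t_s) = 4/(0.228 × 0.0614) = 286 rad/s.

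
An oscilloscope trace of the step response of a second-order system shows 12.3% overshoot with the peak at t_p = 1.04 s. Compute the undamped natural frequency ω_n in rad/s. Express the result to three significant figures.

ω_n ≈ 3.63 rad/s

ζ from %OS: ζ = |ln 0.123|/√(π²+ln²0.123) = 0.555.
From t_p = π/ω_d, ω_d = π/1.04 = 3.02 rad/s, so ω_n = ω_d/√(1−ζ²) = 3.63 rad/s.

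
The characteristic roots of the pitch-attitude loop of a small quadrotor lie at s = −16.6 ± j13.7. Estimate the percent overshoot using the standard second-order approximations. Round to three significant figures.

%OS ≈ 2.22%

The poles are at −σ ± jω_d with σ = 16.6 and ω_d = 13.7, so ω_n = √(σ²+ω_d²) = 21.5 rad/s and ζ = σ/ω_n = 0.771.
%OS = 100·exp(−πζ/√(1−ζ²)) = 2.22%.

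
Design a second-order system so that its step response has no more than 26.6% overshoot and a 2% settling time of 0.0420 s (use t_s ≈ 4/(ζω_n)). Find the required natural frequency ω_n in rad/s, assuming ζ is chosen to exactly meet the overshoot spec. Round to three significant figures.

From %OS = 100·exp(−πζ/√(1−ζ²)), invert to get ζ = −ln(OS)/√(π² + ln²(OS)) with OS = 0.266.
−ln 0.266 = 1.324, so ζ = 1.324/√(π² + 1.754) = 0.388.
From t_s ≈ 4/(ζω_n): ω_n = 4/(ζ·t_s) = 4/(0.388·0.0420) = 245 rad/s.

ω_n ≈ 245 rad/s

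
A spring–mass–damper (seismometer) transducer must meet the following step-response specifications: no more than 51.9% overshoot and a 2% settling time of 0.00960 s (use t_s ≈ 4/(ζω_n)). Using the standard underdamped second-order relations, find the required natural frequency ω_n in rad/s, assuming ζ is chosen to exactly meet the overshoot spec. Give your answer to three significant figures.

ω_n ≈ 2040 rad/s

Inverting the overshoot relation: ζ = |ln 0.519|/√(π² + ln²0.519) = 0.204.
From t_s ≈ 4/(ζω_n): ω_n = 4/(ζ·t_s) = 4/(0.204·0.00960) = 2040 rad/s.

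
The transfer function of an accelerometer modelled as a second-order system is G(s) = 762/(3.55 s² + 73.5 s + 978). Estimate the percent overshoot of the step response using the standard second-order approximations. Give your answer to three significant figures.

Dividing through by 3.55: denominator becomes s² + 20.70 s + 275.5.
So ω_n = √275.5 = 16.6 rad/s and ζ = 20.70/(2·16.6) = 0.624.
%OS = 100 e^{−πζ/√(1−ζ²)} with ζ = 0.624 gives 8.15%.

%OS ≈ 8.15%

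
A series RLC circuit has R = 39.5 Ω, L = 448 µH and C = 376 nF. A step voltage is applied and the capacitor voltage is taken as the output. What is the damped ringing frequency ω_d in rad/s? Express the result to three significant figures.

For a series RLC circuit (capacitor voltage as output), ω_n = 1/√(LC) = 1/√(448 µH · 376 nF) = 77000 rad/s.
ζ = (R/2)·√(C/L) = (39.5/2)·√(376 nF/448 µH) = 0.572.
ω_d = 77000·√(1 − 0.572²) = 63200 rad/s.

ω_d ≈ 63200 rad/s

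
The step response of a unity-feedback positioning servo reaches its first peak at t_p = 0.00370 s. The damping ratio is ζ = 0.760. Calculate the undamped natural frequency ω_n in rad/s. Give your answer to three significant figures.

ω_n ≈ 1310 rad/s

Peak time t_p = π/ω_d, so ω_d = π/t_p = π/0.00370 = 849 rad/s.
ω_n = ω_d/√(1−ζ²) = 849/√0.422 = 1310 rad/s.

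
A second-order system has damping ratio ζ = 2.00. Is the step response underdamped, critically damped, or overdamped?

Since ζ = 2.00 > 1, the system is overdamped.

overdamped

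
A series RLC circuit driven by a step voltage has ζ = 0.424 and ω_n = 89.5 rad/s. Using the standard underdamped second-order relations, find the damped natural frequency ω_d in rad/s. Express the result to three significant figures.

ω_d = ω_n√(1−ζ²) = 89.5·√0.820 = 81.1 rad/s.

ω_d ≈ 81.1 rad/s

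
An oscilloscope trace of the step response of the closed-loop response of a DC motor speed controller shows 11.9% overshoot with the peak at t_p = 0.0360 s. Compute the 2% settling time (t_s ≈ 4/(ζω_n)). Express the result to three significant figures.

t_s ≈ 0.0676 s

The overshoot fixes ζ = −ln(OS)/√(π²+ln²(OS)) = 0.561.
From t_p = π/ω_d, ω_d = π/0.0360 = 87.3 rad/s, so ω_n = ω_d/√(1−ζ²) = 105 rad/s.
t_s ≈ 4/(ζω_n) = 4/(0.561·105) = 0.0676 s.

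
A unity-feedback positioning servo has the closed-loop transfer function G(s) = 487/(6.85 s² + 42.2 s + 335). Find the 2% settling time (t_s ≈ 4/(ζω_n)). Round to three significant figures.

t_s ≈ 1.30 s

Dividing through by 6.85: denominator becomes s² + 6.161 s + 48.91.
So ω_n = √48.91 = 6.99 rad/s and ζ = 6.161/(2·6.99) = 0.440.
t_s ≈ 4/(ζω_n) = 1.30 s.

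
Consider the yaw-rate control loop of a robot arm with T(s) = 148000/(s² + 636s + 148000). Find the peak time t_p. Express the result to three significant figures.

Matching coefficients with s² + 2ζω_n s + ω_n² gives ω_n² = 148000 ⇒ ω_n = 385 rad/s, and ζ = 636/(2ω_n) = 0.827.
ω_d = 385·√(1 − 0.827²) = 217 rad/s. Then t_p = π/ω_d = 0.0145 s.

t_p ≈ 0.0145 s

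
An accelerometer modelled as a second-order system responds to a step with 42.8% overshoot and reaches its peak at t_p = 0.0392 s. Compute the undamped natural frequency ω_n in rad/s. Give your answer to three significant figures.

ω_n ≈ 83.0 rad/s

ζ from %OS: ζ = |ln 0.428|/√(π²+ln²0.428) = 0.261.
From t_p = π/ω_d, ω_d = π/0.0392 = 80.1 rad/s, so ω_n = ω_d/√(1−ζ²) = 83.0 rad/s.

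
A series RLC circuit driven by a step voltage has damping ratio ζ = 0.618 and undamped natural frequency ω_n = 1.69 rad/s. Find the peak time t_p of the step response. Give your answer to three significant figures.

t_p ≈ 2.36 s

The damped frequency is ω_d = ω_n√(1−ζ²) = 1.69·√(1−0.382) = 1.33 rad/s.
Peak time t_p = π/ω_d = π/1.33 = 2.36 s.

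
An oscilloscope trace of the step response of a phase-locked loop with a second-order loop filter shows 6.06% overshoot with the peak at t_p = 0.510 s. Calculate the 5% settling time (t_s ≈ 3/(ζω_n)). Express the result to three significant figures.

From the overshoot, ζ = −ln(OS)/√(π²+ln²(OS)) = 0.666.
From t_p = π/ω_d, ω_d = π/0.510 = 6.16 rad/s, so ω_n = ω_d/√(1−ζ²) = 8.26 rad/s.
t_s ≈ 3/(ζω_n) = 3/(0.666·8.26) = 0.546 s.

t_s ≈ 0.546 s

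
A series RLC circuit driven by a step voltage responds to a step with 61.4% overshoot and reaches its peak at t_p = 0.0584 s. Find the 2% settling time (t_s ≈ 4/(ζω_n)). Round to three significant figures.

t_s ≈ 0.479 s

From the overshoot, ζ = −ln(OS)/√(π²+ln²(OS)) = 0.153.
t_p = π/ω_d ⇒ ω_d = 53.8 rad/s; then ω_n = ω_d/√(1−ζ²) = 54.4 rad/s.
t_s ≈ 4/(ζω_n) = 4/(0.153·54.4) = 0.479 s.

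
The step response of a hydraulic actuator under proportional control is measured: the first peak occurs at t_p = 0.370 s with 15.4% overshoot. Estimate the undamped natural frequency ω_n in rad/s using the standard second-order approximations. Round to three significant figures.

ω_n ≈ 9.88 rad/s

ζ from %OS: ζ = |ln 0.154|/√(π²+ln²0.154) = 0.512.
t_p = π/ω_d ⇒ ω_d = 8.49 rad/s; then ω_n = ω_d/√(1−ζ²) = 9.88 rad/s.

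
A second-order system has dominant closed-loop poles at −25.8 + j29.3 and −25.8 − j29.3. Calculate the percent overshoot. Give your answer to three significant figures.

|pole| = ω_n = √(25.8² + 29.3²) = 39.0 rad/s; ζ = cos θ = σ/ω_n = 0.661.
%OS = 100 e^{−πζ/√(1−ζ²)} with ζ = 0.661 gives 6.29%.

%OS ≈ 6.29%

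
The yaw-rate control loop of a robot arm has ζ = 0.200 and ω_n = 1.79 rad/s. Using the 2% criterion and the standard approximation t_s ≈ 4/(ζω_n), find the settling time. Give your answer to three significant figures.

t_s ≈ 4/(ζω_n) = 4/(0.200 × 1.79) = 11.2 s.

t_s ≈ 11.2 s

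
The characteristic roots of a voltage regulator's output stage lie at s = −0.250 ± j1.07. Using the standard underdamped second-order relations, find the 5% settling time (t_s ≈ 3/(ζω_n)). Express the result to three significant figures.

For poles at −σ ± jω_d, ζω_n = σ = 0.250, so t_s ≈ 3/σ = 12.0 s.

t_s ≈ 12.0 s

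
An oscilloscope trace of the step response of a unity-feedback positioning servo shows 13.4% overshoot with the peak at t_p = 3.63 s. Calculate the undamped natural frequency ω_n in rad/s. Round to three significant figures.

ω_n ≈ 1.03 rad/s

The overshoot fixes ζ = −ln(OS)/√(π²+ln²(OS)) = 0.539.
From t_p = π/ω_d, ω_d = π/3.63 = 0.865 rad/s, so ω_n = ω_d/√(1−ζ²) = 1.03 rad/s.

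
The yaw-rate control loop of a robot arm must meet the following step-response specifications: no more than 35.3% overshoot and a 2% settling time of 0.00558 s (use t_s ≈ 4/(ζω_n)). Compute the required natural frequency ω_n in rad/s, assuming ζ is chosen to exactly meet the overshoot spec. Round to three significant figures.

From %OS = 100·exp(−πζ/√(1−ζ²)), invert to get ζ = −ln(OS)/√(π² + ln²(OS)) with OS = 0.353.
−ln 0.353 = 1.041, so ζ = 1.041/√(π² + 1.084) = 0.315.
Then ω_n = 4/(ζ t_s) = 4/(0.315 × 0.00558) = 2280 rad/s.

ω_n ≈ 2280 rad/s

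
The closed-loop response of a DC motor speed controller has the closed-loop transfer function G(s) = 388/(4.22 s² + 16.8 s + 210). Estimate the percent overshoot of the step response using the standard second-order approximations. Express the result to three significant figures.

%OS ≈ 39.7%

Dividing through by 4.22: denominator becomes s² + 3.981 s + 49.76.
So ω_n = √49.76 = 7.05 rad/s and ζ = 3.981/(2·7.05) = 0.282.
%OS = 100 e^{−πζ/√(1−ζ²)} with ζ = 0.282 gives 39.7%.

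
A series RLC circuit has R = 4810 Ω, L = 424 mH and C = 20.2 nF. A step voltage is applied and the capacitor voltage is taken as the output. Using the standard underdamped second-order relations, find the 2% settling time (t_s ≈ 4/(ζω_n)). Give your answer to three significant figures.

For a series RLC circuit (capacitor voltage as output), ω_n = 1/√(LC) = 1/√(424 mH · 20.2 nF) = 10800 rad/s.
ζ = (R/2)·√(C/L) = (4810/2)·√(20.2 nF/424 mH) = 0.525.
t_s ≈ 4/(ζω_n) = 0.000705 s.

t_s ≈ 0.000705 s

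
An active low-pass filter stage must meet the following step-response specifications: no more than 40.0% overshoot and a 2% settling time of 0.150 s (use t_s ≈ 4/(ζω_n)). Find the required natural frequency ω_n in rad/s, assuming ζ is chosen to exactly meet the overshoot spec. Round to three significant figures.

From %OS = 100·exp(−πζ/√(1−ζ²)), invert to get ζ = −ln(OS)/√(π² + ln²(OS)) with OS = 0.400.
−ln 0.400 = 0.9163, so ζ = 0.9163/√(π² + 0.8396) = 0.280.
From t_s ≈ 4/(ζω_n): ω_n = 4/(ζ·t_s) = 4/(0.280·0.150) = 95.2 rad/s.

ω_n ≈ 95.2 rad/s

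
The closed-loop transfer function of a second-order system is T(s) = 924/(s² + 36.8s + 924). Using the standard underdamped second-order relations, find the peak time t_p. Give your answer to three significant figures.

t_p ≈ 0.130 s

ω_n = √924 = 30.4 rad/s; ζ = 36.8/(2·30.4) = 0.605.
ω_d = ω_n√(1−ζ²) = 24.2 rad/s. Then t_p = π/ω_d = 0.130 s.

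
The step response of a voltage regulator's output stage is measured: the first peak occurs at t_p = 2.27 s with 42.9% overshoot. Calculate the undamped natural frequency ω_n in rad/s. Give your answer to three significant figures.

ω_n ≈ 1.43 rad/s

The overshoot fixes ζ = −ln(OS)/√(π²+ln²(OS)) = 0.260.
t_p = π/ω_d ⇒ ω_d = 1.38 rad/s; then ω_n = ω_d/√(1−ζ²) = 1.43 rad/s.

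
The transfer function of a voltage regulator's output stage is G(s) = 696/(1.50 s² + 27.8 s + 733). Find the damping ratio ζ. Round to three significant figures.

Dividing through by 1.50: denominator becomes s² + 18.53 s + 488.7.
So ω_n = √488.7 = 22.1 rad/s and ζ = 18.53/(2·22.1) = 0.419.

ζ ≈ 0.419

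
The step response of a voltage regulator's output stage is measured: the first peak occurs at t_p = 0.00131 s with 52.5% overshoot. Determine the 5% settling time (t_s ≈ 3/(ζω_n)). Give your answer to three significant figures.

The overshoot fixes ζ = −ln(OS)/√(π²+ln²(OS)) = 0.201.
t_p = π/ω_d ⇒ ω_d = 2400 rad/s; then ω_n = ω_d/√(1−ζ²) = 2450 rad/s.
t_s ≈ 3/(ζω_n) = 3/(0.201·2450) = 0.00610 s.

t_s ≈ 0.00610 s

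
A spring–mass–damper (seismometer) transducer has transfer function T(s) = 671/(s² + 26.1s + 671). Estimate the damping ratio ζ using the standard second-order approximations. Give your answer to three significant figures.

Comparing the denominator to s² + 2ζω_n s + ω_n²: ω_n = √671 = 25.9 rad/s, and 2ζω_n = 26.1 so ζ = 26.1/(2·25.9) = 0.504.

ζ ≈ 0.504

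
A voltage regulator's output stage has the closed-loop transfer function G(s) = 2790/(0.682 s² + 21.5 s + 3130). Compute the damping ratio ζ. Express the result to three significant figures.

ζ ≈ 0.233

Dividing through by 0.682: denominator becomes s² + 31.52 s + 4589.
So ω_n = √4589 = 67.7 rad/s and ζ = 31.52/(2·67.7) = 0.233.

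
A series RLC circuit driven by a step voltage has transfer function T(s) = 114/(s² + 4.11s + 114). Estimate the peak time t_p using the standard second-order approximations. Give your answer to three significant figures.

Matching coefficients with s² + 2ζω_n s + ω_n² gives ω_n² = 114 ⇒ ω_n = 10.7 rad/s, and ζ = 4.11/(2ω_n) = 0.192.
The damped frequency ω_d = ω_n√(1−ζ²) = 10.5 rad/s. Then t_p = π/ω_d = 0.300 s.

t_p ≈ 0.300 s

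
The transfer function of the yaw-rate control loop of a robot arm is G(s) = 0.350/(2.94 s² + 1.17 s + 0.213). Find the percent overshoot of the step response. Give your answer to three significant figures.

%OS ≈ 3.18%

Dividing through by 2.94: denominator becomes s² + 0.3980 s + 0.07245.
So ω_n = √0.07245 = 0.269 rad/s and ζ = 0.3980/(2·0.269) = 0.739.
Overshoot: exp(−π·0.739/√(1−0.739²)) = 0.0318, i.e. 3.18%.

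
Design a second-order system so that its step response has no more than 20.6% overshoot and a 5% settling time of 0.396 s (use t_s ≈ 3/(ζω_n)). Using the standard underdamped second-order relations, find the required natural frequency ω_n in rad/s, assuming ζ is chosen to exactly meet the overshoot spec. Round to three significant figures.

ζ = −ln(OS)/√(π² + (ln OS)²). With OS = 0.206, ln OS = −1.580 and ζ = 1.580/3.516 = 0.449.
Then ω_n = 3/(ζ t_s) = 3/(0.449 × 0.396) = 16.9 rad/s.

ω_n ≈ 16.9 rad/s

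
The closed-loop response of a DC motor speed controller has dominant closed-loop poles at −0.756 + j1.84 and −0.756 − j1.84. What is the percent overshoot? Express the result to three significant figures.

%OS ≈ 27.5%

The poles are at −σ ± jω_d with σ = 0.756 and ω_d = 1.84, so ω_n = √(σ²+ω_d²) = 1.99 rad/s and ζ = σ/ω_n = 0.380.
%OS = 100 e^{−πζ/√(1−ζ²)} with ζ = 0.380 gives 27.5%.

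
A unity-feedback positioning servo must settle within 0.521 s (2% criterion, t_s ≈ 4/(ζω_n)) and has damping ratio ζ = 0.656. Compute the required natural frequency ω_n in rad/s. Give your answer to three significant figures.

ω_n ≈ 11.7 rad/s

Rearranging t_s ≈ 4/(ζω_n) gives ω_n = 4/(ζ·t_s) = 4/(0.656 × 0.521) = 11.7 rad/s.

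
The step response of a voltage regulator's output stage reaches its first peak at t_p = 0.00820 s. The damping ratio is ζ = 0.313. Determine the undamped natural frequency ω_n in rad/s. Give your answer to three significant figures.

Peak time t_p = π/ω_d, so ω_d = π/t_p = π/0.00820 = 383 rad/s.
ω_n = ω_d/√(1−ζ²) = 383/√0.902 = 403 rad/s.

ω_n ≈ 403 rad/s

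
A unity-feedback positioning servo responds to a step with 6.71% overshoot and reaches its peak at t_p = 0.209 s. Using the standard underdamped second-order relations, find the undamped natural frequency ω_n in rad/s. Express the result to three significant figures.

ω_n ≈ 19.8 rad/s

The overshoot fixes ζ = −ln(OS)/√(π²+ln²(OS)) = 0.652.
From t_p = π/ω_d, ω_d = π/0.209 = 15.0 rad/s, so ω_n = ω_d/√(1−ζ²) = 19.8 rad/s.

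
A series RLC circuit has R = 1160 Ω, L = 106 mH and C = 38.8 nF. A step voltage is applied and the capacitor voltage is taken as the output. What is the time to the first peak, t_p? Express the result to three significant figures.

t_p ≈ 0.000215 s

For a series RLC circuit (capacitor voltage as output), ω_n = 1/√(LC) = 1/√(106 mH · 38.8 nF) = 15600 rad/s.
ζ = (R/2)·√(C/L) = (1160/2)·√(38.8 nF/106 mH) = 0.351.
ω_d = ω_n√(1−ζ²) = 14600 rad/s. t_p = π/ω_d = 0.000215 s.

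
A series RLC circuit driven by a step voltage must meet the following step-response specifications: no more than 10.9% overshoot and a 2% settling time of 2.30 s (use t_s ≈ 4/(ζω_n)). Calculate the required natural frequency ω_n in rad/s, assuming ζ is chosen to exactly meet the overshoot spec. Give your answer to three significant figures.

ω_n ≈ 3.02 rad/s

ζ = −ln(OS)/√(π² + (ln OS)²). With OS = 0.109, ln OS = −2.216 and ζ = 2.216/3.845 = 0.576.
From t_s ≈ 4/(ζω_n): ω_n = 4/(ζ·t_s) = 4/(0.576·2.30) = 3.02 rad/s.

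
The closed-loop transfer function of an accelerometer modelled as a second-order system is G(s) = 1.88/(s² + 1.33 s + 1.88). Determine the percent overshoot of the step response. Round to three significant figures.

ω_n = √1.88 = 1.37 rad/s; ζ = 1.33/(2·1.37) = 0.485.
Overshoot: exp(−π·0.485/√(1−0.485²)) = 0.175, i.e. 17.5%.

%OS ≈ 17.5%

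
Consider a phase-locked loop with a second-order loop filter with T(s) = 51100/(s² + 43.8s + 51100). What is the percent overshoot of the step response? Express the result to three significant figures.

ω_n = √51100 = 226 rad/s; ζ = 43.8/(2·226) = 0.0969.
%OS = 100·exp(−πζ/√(1−ζ²)) = 73.7%.

%OS ≈ 73.7%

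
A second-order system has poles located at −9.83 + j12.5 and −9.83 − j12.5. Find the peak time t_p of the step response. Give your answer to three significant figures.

t_p = π/ω_d with ω_d = 12.5 (the imaginary part), so t_p = 0.251 s.

t_p ≈ 0.251 s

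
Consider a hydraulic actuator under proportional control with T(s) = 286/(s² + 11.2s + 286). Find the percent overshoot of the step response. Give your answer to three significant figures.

%OS ≈ 33.2%

Matching coefficients with s² + 2ζω_n s + ω_n² gives ω_n² = 286 ⇒ ω_n = 16.9 rad/s, and ζ = 11.2/(2ω_n) = 0.331.
Overshoot: exp(−π·0.331/√(1−0.331²)) = 0.332, i.e. 33.2%.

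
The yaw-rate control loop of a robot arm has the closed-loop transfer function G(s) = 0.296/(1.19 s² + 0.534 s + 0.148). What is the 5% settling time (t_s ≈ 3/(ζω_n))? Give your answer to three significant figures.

Dividing through by 1.19: denominator becomes s² + 0.4487 s + 0.1244.
So ω_n = √0.1244 = 0.353 rad/s and ζ = 0.4487/(2·0.353) = 0.636.
t_s ≈ 3/(ζω_n) = 13.4 s.

t_s ≈ 13.4 s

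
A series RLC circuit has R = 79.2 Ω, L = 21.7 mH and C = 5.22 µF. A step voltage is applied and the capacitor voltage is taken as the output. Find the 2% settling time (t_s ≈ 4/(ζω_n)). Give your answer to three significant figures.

t_s ≈ 0.00219 s

For a series RLC circuit (capacitor voltage as output), ω_n = 1/√(LC) = 1/√(21.7 mH · 5.22 µF) = 2970 rad/s.
ζ = (R/2)·√(C/L) = (79.2/2)·√(5.22 µF/21.7 mH) = 0.614.
t_s ≈ 4/(ζω_n) = 0.00219 s.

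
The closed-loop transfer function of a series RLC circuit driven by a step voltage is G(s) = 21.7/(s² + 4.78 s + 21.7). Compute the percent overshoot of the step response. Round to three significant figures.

%OS ≈ 15.3%

ω_n = √21.7 = 4.66 rad/s; ζ = 4.78/(2·4.66) = 0.513.
%OS = 100 e^{−πζ/√(1−ζ²)} with ζ = 0.513 gives 15.3%.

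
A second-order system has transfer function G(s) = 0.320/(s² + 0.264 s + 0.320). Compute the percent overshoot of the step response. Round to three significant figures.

%OS ≈ 47.1%

ω_n = √0.320 = 0.566 rad/s; ζ = 0.264/(2·0.566) = 0.233.
%OS = 100·exp(−πζ/√(1−ζ²)) = 47.1%.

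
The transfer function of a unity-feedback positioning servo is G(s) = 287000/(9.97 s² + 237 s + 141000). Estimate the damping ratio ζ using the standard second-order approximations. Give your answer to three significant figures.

ζ ≈ 0.0999

Dividing through by 9.97: denominator becomes s² + 23.77 s + 14140.
So ω_n = √14140 = 119 rad/s and ζ = 23.77/(2·119) = 0.0999.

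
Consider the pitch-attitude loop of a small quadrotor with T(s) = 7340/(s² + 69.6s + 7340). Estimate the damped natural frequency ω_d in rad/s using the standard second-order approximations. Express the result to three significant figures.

ω_d ≈ 78.3 rad/s

Comparing the denominator to s² + 2ζω_n s + ω_n²: ω_n = √7340 = 85.7 rad/s, and 2ζω_n = 69.6 so ζ = 69.6/(2·85.7) = 0.406.
ω_d = ω_n√(1−ζ²) = 78.3 rad/s.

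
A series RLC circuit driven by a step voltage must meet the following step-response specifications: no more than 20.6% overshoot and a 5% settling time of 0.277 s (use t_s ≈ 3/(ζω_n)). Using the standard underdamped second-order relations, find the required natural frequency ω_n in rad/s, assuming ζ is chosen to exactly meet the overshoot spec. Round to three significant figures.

ω_n ≈ 24.1 rad/s

From %OS = 100·exp(−πζ/√(1−ζ²)), invert to get ζ = −ln(OS)/√(π² + ln²(OS)) with OS = 0.206.
−ln 0.206 = 1.580, so ζ = 1.580/√(π² + 2.496) = 0.449.
Then ω_n = 3/(ζ t_s) = 3/(0.449 × 0.277) = 24.1 rad/s.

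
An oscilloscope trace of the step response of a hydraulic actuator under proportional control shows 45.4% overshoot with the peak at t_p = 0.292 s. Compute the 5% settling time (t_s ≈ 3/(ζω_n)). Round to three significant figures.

From the overshoot, ζ = −ln(OS)/√(π²+ln²(OS)) = 0.244.
From t_p = π/ω_d, ω_d = π/0.292 = 10.8 rad/s, so ω_n = ω_d/√(1−ζ²) = 11.1 rad/s.
t_s ≈ 3/(ζω_n) = 3/(0.244·11.1) = 1.11 s.

t_s ≈ 1.11 s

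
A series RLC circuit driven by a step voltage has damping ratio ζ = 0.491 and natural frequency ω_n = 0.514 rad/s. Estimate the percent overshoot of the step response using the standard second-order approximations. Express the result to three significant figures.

%OS ≈ 17.0%

For an underdamped second-order system, %OS = 100·exp(−πζ/√(1−ζ²)).
πζ/√(1−ζ²) = π·0.491/√(1−0.241) = 1.771, so %OS = 100·e^(−1.771) = 17.0%.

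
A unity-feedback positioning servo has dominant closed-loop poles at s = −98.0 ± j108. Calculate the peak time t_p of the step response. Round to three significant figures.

t_p ≈ 0.0291 s

t_p = π/ω_d with ω_d = 108 (the imaginary part), so t_p = 0.0291 s.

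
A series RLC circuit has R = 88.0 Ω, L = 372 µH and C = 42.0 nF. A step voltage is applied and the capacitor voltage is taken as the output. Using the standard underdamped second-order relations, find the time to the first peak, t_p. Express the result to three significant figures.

For a series RLC circuit (capacitor voltage as output), ω_n = 1/√(LC) = 1/√(372 µH · 42.0 nF) = 253000 rad/s.
ζ = (R/2)·√(C/L) = (88.0/2)·√(42.0 nF/372 µH) = 0.468.
ω_d = ω_n√(1−ζ²) = 224000 rad/s. t_p = π/ω_d = 0.0000140 s.

t_p ≈ 0.0000140 s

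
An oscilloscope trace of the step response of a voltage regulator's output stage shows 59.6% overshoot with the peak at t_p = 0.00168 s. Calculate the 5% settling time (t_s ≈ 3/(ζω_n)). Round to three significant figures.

ζ from %OS: ζ = |ln 0.596|/√(π²+ln²0.596) = 0.163.
t_p = π/ω_d ⇒ ω_d = 1870 rad/s; then ω_n = ω_d/√(1−ζ²) = 1900 rad/s.
t_s ≈ 3/(ζω_n) = 3/(0.163·1900) = 0.00974 s.

t_s ≈ 0.00974 s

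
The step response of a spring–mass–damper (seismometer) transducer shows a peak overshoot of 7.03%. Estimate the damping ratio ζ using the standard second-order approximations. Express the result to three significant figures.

ζ ≈ 0.645

From %OS = 100·exp(−πζ/√(1−ζ²)), invert to get ζ = −ln(OS)/√(π² + ln²(OS)) with OS = 0.0703.
−ln 0.0703 = 2.655, so ζ = 2.655/√(π² + 7.049) = 0.645.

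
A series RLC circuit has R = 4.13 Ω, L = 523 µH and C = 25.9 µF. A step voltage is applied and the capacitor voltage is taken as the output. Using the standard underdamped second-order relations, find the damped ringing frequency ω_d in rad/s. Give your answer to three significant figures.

ω_d ≈ 7630 rad/s

For a series RLC circuit (capacitor voltage as output), ω_n = 1/√(LC) = 1/√(523 µH · 25.9 µF) = 8590 rad/s.
ζ = (R/2)·√(C/L) = (4.13/2)·√(25.9 µF/523 µH) = 0.460.
The damped frequency ω_d = ω_n√(1−ζ²) = 7630 rad/s.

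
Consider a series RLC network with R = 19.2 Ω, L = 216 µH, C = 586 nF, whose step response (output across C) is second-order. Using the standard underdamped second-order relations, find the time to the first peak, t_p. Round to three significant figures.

t_p ≈ 0.0000408 s

For a series RLC circuit (capacitor voltage as output), ω_n = 1/√(LC) = 1/√(216 µH · 586 nF) = 88900 rad/s.
ζ = (R/2)·√(C/L) = (19.2/2)·√(586 nF/216 µH) = 0.500.
ω_d = ω_n√(1−ζ²) = 77000 rad/s. t_p = π/ω_d = 0.0000408 s.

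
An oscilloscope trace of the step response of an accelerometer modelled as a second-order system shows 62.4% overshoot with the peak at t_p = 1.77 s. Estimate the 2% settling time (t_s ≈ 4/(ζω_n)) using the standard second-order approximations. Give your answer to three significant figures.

ζ from %OS: ζ = |ln 0.624|/√(π²+ln²0.624) = 0.148.
t_p = π/ω_d ⇒ ω_d = 1.77 rad/s; then ω_n = ω_d/√(1−ζ²) = 1.79 rad/s.
t_s ≈ 4/(ζω_n) = 4/(0.148·1.79) = 15.0 s.

t_s ≈ 15.0 s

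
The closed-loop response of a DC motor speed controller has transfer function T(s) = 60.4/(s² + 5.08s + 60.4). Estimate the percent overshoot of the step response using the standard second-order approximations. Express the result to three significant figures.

%OS ≈ 33.7%

Comparing the denominator to s² + 2ζω_n s + ω_n²: ω_n = √60.4 = 7.77 rad/s, and 2ζω_n = 5.08 so ζ = 5.08/(2·7.77) = 0.327.
Overshoot: exp(−π·0.327/√(1−0.327²)) = 0.337, i.e. 33.7%.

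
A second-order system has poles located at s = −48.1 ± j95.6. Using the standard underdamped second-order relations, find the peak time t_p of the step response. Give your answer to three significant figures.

t_p = π/ω_d with ω_d = 95.6 (the imaginary part), so t_p = 0.0329 s.

t_p ≈ 0.0329 s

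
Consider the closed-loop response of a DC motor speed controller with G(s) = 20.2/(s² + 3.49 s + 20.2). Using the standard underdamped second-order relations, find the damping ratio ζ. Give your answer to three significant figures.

ζ ≈ 0.388

Comparing the denominator to s² + 2ζω_n s + ω_n²: ω_n = √20.2 = 4.49 rad/s, and 2ζω_n = 3.49 so ζ = 3.49/(2·4.49) = 0.388.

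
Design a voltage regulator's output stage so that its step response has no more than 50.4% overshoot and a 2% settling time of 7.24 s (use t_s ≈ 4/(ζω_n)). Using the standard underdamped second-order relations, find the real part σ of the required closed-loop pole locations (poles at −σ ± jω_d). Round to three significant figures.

The settling-time spec alone fixes σ = ζω_n = 4/t_s = 4/7.24 = 0.552.
(Overshoot then fixes ζ = 0.213 and hence ω_d = σ·√(1−ζ²)/ζ = 2.53 rad/s.)

σ ≈ 0.552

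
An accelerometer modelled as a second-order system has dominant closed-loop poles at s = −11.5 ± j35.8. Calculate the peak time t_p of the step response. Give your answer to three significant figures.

t_p ≈ 0.0878 s

t_p = π/ω_d with ω_d = 35.8 (the imaginary part), so t_p = 0.0878 s.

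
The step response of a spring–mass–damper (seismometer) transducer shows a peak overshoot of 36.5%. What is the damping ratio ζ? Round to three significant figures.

From %OS = 100·exp(−πζ/√(1−ζ²)), invert to get ζ = −ln(OS)/√(π² + ln²(OS)) with OS = 0.365.
−ln 0.365 = 1.008, so ζ = 1.008/√(π² + 1.016) = 0.305.

ζ ≈ 0.305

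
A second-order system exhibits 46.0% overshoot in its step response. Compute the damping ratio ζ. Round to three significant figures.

From %OS = 100·exp(−πζ/√(1−ζ²)), invert to get ζ = −ln(OS)/√(π² + ln²(OS)) with OS = 0.460.
−ln 0.460 = 0.7765, so ζ = 0.7765/√(π² + 0.6030) = 0.240.

ζ ≈ 0.240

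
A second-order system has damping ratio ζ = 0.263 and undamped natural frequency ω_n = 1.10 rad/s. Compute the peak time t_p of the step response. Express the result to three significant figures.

The damped frequency is ω_d = ω_n√(1−ζ²) = 1.10·√(1−0.0692) = 1.06 rad/s.
Peak time t_p = π/ω_d = π/1.06 = 2.96 s.

t_p ≈ 2.96 s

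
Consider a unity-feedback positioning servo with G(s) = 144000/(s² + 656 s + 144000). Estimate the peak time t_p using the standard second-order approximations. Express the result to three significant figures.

t_p ≈ 0.0165 s

Comparing the denominator to s² + 2ζω_n s + ω_n²: ω_n = √144000 = 379 rad/s, and 2ζω_n = 656 so ζ = 656/(2·379) = 0.864.
The damped frequency ω_d = ω_n√(1−ζ²) = 191 rad/s. Then t_p = π/ω_d = 0.0165 s.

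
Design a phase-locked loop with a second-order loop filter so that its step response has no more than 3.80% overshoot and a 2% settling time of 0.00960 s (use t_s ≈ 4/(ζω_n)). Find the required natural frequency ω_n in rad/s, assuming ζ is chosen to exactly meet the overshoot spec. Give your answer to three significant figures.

ω_n ≈ 578 rad/s

From %OS = 100·exp(−πζ/√(1−ζ²)), invert to get ζ = −ln(OS)/√(π² + ln²(OS)) with OS = 0.0380.
−ln 0.0380 = 3.270, so ζ = 3.270/√(π² + 10.69) = 0.721.
From t_s ≈ 4/(ζω_n): ω_n = 4/(ζ·t_s) = 4/(0.721·0.00960) = 578 rad/s.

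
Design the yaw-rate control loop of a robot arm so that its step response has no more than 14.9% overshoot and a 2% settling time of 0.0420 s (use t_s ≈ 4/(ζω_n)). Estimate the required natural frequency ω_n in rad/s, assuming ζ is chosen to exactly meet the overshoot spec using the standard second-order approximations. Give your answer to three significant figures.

Inverting the overshoot relation: ζ = |ln 0.149|/√(π² + ln²0.149) = 0.518.
From t_s ≈ 4/(ζω_n): ω_n = 4/(ζ·t_s) = 4/(0.518·0.0420) = 184 rad/s.

ω_n ≈ 184 rad/s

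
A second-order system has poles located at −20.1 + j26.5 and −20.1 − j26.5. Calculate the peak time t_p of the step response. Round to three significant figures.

t_p = π/ω_d with ω_d = 26.5 (the imaginary part), so t_p = 0.119 s.

t_p ≈ 0.119 s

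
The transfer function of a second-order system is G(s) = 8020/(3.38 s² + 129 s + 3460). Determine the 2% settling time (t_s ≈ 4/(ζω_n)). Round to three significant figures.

Dividing through by 3.38: denominator becomes s² + 38.17 s + 1024.
So ω_n = √1024 = 32.0 rad/s and ζ = 38.17/(2·32.0) = 0.596.
t_s ≈ 4/(ζω_n) = 0.210 s.

t_s ≈ 0.210 s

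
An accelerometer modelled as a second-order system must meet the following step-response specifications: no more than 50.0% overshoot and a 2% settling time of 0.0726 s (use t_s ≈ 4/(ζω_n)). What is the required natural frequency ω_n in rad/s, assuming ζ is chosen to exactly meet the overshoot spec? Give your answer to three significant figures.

ω_n ≈ 256 rad/s

ζ = −ln(OS)/√(π² + (ln OS)²). With OS = 0.500, ln OS = −0.6931 and ζ = 0.6931/3.217 = 0.215.
Then ω_n = 4/(ζ t_s) = 4/(0.215 × 0.0726) = 256 rad/s.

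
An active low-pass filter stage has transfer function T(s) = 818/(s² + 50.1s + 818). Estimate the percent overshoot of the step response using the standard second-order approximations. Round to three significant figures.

ω_n = √818 = 28.6 rad/s; ζ = 50.1/(2·28.6) = 0.876.
Overshoot: exp(−π·0.876/√(1−0.876²)) = 0.00334, i.e. 0.334%.

%OS ≈ 0.334%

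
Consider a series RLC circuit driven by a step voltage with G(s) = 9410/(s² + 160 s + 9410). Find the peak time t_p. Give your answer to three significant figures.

Matching coefficients with s² + 2ζω_n s + ω_n² gives ω_n² = 9410 ⇒ ω_n = 97.0 rad/s, and ζ = 160/(2ω_n) = 0.825.
ω_d = 97.0·√(1 − 0.825²) = 54.9 rad/s. Then t_p = π/ω_d = 0.0573 s.

t_p ≈ 0.0573 s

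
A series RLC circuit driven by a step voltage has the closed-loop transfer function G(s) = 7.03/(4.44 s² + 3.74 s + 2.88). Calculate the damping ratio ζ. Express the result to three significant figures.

Dividing through by 4.44: denominator becomes s² + 0.8423 s + 0.6486.
So ω_n = √0.6486 = 0.805 rad/s and ζ = 0.8423/(2·0.805) = 0.523.

ζ ≈ 0.523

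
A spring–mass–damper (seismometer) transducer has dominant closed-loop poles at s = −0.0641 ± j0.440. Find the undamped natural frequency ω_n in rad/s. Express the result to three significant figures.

ω_n ≈ 0.445 rad/s

With σ = 0.0641, ω_d = 0.440: ω_n = √(σ²+ω_d²) = 0.445 rad/s, ζ = σ/ω_n = 0.144.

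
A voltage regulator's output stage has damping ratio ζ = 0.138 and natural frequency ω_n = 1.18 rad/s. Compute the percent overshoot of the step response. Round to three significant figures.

For an underdamped second-order system, %OS = 100·exp(−πζ/√(1−ζ²)).
πζ/√(1−ζ²) = π·0.138/√(1−0.0190) = 0.4377, so %OS = 100·e^(−0.4377) = 64.6%.

%OS ≈ 64.6%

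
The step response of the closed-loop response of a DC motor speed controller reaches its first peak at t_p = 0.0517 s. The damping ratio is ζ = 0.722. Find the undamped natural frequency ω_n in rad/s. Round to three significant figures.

ω_n ≈ 87.8 rad/s

Peak time t_p = π/ω_d, so ω_d = π/t_p = π/0.0517 = 60.8 rad/s.
ω_n = ω_d/√(1−ζ²) = 60.8/√0.479 = 87.8 rad/s.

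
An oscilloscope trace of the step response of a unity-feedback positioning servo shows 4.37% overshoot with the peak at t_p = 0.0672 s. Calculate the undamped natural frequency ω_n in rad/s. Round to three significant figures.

ω_n ≈ 66.0 rad/s

From the overshoot, ζ = −ln(OS)/√(π²+ln²(OS)) = 0.706.
t_p = π/ω_d ⇒ ω_d = 46.7 rad/s; then ω_n = ω_d/√(1−ζ²) = 66.0 rad/s.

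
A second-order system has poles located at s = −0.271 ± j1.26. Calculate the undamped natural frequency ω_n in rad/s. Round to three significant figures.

ω_n ≈ 1.29 rad/s

The poles are at −σ ± jω_d with σ = 0.271 and ω_d = 1.26, so ω_n = √(σ²+ω_d²) = 1.29 rad/s and ζ = σ/ω_n = 0.210.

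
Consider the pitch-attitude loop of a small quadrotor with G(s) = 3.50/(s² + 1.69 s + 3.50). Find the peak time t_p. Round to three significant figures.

Comparing the denominator to s² + 2ζω_n s + ω_n²: ω_n = √3.50 = 1.87 rad/s, and 2ζω_n = 1.69 so ζ = 1.69/(2·1.87) = 0.452.
ω_d = 1.87·√(1 − 0.452²) = 1.67 rad/s. Then t_p = π/ω_d = 1.88 s.

t_p ≈ 1.88 s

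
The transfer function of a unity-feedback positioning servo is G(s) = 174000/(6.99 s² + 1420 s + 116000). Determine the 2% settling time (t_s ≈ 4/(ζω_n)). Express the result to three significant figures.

Dividing through by 6.99: denominator becomes s² + 203.1 s + 16600.
So ω_n = √16600 = 129 rad/s and ζ = 203.1/(2·129) = 0.788.
t_s ≈ 4/(ζω_n) = 0.0394 s.

t_s ≈ 0.0394 s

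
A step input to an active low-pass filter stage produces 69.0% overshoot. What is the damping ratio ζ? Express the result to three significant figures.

ζ ≈ 0.117

Inverting the overshoot relation: ζ = |ln 0.690|/√(π² + ln²0.690) = 0.117.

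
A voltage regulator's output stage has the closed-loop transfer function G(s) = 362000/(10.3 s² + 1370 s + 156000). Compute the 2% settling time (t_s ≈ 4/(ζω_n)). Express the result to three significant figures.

t_s ≈ 0.0601 s

Dividing through by 10.3: denominator becomes s² + 133.0 s + 15150.
So ω_n = √15150 = 123 rad/s and ζ = 133.0/(2·123) = 0.540.
t_s ≈ 4/(ζω_n) = 0.0601 s.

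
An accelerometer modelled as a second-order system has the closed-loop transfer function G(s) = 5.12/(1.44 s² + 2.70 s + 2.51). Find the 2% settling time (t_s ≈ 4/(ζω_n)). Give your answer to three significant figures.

Dividing through by 1.44: denominator becomes s² + 1.875 s + 1.743.
So ω_n = √1.743 = 1.32 rad/s and ζ = 1.875/(2·1.32) = 0.710.
t_s ≈ 4/(ζω_n) = 4.27 s.

t_s ≈ 4.27 s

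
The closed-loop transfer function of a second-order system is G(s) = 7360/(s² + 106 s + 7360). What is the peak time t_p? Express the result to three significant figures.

Matching coefficients with s² + 2ζω_n s + ω_n² gives ω_n² = 7360 ⇒ ω_n = 85.8 rad/s, and ζ = 106/(2ω_n) = 0.618.
The damped frequency ω_d = ω_n√(1−ζ²) = 67.5 rad/s. Then t_p = π/ω_d = 0.0466 s.

t_p ≈ 0.0466 s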